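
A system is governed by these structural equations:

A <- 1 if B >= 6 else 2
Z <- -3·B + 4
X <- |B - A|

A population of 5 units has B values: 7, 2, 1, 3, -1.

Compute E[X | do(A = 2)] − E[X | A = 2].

do(A=2) breaks A's dependence on B. With A=2 fixed, X across the units is 5, 0, 1, 1, 3, mean 2.
Conditioning on A=2 selects the 4 unit(s) with B ∈ {2, 1, 3, -1}. Their X values: 0, 1, 1, 3. Mean = 1.25.
Difference = 2 − 1.25 = 0.75.

0.75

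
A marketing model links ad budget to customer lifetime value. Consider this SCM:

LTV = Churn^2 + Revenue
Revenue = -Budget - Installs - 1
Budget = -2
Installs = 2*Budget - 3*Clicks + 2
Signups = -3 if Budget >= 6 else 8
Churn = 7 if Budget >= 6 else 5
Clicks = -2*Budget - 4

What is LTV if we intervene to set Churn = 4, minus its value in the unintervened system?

Under do(Churn=4), the mechanism Churn = 7 if Budget >= 6 else 5 is discarded; Churn is fixed at 4.
Clicks = -2*Budget - 4  [with Budget=-2]  = 0
Installs = 2*Budget - 3*Clicks + 2  [with Budget=-2, Clicks=0]  = -2
Revenue = -Budget - Installs - 1  [with Budget=-2, Installs=-2]  = 3
LTV = Churn^2 + Revenue  [with Churn=4, Revenue=3]  = 19
Without intervention: Clicks = -2*Budget - 4  [with Budget=-2]  = 0; Installs = 2*Budget - 3*Clicks + 2  [with Budget=-2, Clicks=0]  = -2; Churn = 7 if Budget >= 6 else 5  [with Budget=-2]  = 5; Revenue = -Budget - Installs - 1  [with Budget=-2, Installs=-2]  = 3; LTV = Churn^2 + Revenue  [with Churn=5, Revenue=3]  = 28.
Change = 19 − 28 = -9.

-9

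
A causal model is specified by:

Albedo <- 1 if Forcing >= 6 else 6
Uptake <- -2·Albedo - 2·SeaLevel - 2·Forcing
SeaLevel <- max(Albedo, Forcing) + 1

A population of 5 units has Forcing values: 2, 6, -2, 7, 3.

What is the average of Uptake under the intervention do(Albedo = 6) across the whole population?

-32.8

Every unit gets Albedo=6 under the intervention. Uptake values become -30, -38, -22, -42, -32; E[Uptake|do(Albedo=6)] = -32.8.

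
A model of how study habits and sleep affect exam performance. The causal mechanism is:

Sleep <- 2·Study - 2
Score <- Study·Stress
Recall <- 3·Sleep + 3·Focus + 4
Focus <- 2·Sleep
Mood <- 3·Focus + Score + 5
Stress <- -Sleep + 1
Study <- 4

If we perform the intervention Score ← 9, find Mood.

The intervention breaks the incoming arrows to Score: Score <- Study·Stress no longer applies, and Score = 9.
Sleep = 2·Study - 2  [with Study=4]  = 6
Focus = 2·Sleep  [with Sleep=6]  = 12
Mood = 3·Focus + Score + 5  [with Focus=12, Score=9]  = 50

50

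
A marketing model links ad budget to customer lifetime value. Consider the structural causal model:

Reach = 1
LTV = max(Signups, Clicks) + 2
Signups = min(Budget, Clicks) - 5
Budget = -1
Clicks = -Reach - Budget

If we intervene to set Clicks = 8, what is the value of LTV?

10

do(Clicks=8) replaces the equation Clicks = -Reach - Budget with the constant Clicks = 8.
Signups = min(Budget, Clicks) - 5  [with Budget=-1, Clicks=8]  = -6
LTV = max(Signups, Clicks) + 2  [with Signups=-6, Clicks=8]  = 10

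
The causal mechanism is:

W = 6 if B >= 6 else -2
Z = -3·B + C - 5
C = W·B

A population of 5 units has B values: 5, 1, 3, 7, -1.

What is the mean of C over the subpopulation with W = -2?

Conditioning on W=-2 selects the 4 unit(s) with B ∈ {5, 1, 3, -1}. Their C values: -10, -2, -6, 2. Mean = -4.

-4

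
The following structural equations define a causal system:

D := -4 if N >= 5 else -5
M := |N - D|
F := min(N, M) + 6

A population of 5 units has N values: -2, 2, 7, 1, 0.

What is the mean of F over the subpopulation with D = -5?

Observing D=-5 restricts to units where D's equation naturally yields -5: N ∈ {-2, 2, 1, 0}. In that subpopulation F = 4, 8, 7, 6, mean 6.25.

6.25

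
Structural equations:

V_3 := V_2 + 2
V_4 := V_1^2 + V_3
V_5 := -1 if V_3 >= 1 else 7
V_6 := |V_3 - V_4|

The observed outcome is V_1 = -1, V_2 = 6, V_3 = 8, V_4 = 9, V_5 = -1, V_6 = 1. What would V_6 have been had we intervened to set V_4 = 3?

5

Under do(V_4=3), the mechanism V_4 := V_1^2 + V_3 is discarded; V_4 is fixed at 3.
V_3 = V_2 + 2  [with V_2=6]  = 8
V_6 = |V_3 - V_4|  [with V_3=8, V_4=3]  = 5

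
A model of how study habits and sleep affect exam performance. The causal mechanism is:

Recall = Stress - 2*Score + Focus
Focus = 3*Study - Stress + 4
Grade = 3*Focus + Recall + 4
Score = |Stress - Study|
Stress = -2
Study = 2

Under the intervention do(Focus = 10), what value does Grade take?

The intervention breaks the incoming arrows to Focus: Focus = 3*Study - Stress + 4 no longer applies, and Focus = 10.
Score = |Stress - Study|  [with Stress=-2, Study=2]  = 4
Recall = Stress - 2*Score + Focus  [with Stress=-2, Score=4, Focus=10]  = 0
Grade = 3*Focus + Recall + 4  [with Focus=10, Recall=0]  = 34

34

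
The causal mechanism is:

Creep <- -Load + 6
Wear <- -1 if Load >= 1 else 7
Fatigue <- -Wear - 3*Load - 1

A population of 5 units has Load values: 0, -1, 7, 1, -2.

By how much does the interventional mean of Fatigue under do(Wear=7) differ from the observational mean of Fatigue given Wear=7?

-6

Under do(Wear=7), Wear's equation is replaced by Wear=7 for every unit. Per-unit Fatigue: -8, -5, -29, -11, -2. Mean = -11.
Conditioning on Wear=7 selects the 3 unit(s) with Load ∈ {0, -1, -2}. Their Fatigue values: -8, -5, -2. Mean = -5.
Difference = -11 − (-5) = -6.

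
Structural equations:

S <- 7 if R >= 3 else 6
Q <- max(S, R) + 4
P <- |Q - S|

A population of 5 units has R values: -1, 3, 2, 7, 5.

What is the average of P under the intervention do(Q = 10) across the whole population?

The intervention sets Q=10 in all 5 units regardless of R. Recomputing P per unit gives 4, 3, 4, 3, 3; average 3.4.

3.4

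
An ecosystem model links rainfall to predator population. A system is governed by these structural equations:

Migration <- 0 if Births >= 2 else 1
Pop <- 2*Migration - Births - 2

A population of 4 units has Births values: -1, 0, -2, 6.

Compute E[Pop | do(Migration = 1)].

do(Migration=1) breaks Migration's dependence on Births. With Migration=1 fixed, Pop across the units is 1, 0, 2, -6, mean -0.75.

-0.75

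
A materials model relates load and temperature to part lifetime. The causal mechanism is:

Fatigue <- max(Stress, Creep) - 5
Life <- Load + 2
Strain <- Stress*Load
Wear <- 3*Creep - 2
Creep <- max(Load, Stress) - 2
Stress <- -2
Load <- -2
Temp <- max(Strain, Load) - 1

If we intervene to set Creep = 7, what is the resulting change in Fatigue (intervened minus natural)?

9

Under do(Creep=7), the mechanism Creep <- max(Load, Stress) - 2 is discarded; Creep is fixed at 7.
Fatigue = max(Stress, Creep) - 5  [with Stress=-2, Creep=7]  = 2
Without intervention: Creep = max(Load, Stress) - 2  [with Load=-2, Stress=-2]  = -4; Fatigue = max(Stress, Creep) - 5  [with Stress=-2, Creep=-4]  = -7.
Change = 2 − (-7) = 9.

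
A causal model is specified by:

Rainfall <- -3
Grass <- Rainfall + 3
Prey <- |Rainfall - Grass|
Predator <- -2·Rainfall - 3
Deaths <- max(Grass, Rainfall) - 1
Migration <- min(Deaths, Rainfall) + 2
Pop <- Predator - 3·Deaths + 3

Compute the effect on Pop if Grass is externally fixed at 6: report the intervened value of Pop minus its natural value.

Under do(Grass=6), the mechanism Grass <- Rainfall + 3 is discarded; Grass is fixed at 6.
Predator = -2·Rainfall - 3  [with Rainfall=-3]  = 3
Deaths = max(Grass, Rainfall) - 1  [with Grass=6, Rainfall=-3]  = 5
Pop = Predator - 3·Deaths + 3  [with Predator=3, Deaths=5]  = -9
Without intervention: Grass = Rainfall + 3  [with Rainfall=-3]  = 0; Predator = -2·Rainfall - 3  [with Rainfall=-3]  = 3; Deaths = max(Grass, Rainfall) - 1  [with Grass=0, Rainfall=-3]  = -1; Pop = Predator - 3·Deaths + 3  [with Predator=3, Deaths=-1]  = 9.
Change = -9 − 9 = -18.

-18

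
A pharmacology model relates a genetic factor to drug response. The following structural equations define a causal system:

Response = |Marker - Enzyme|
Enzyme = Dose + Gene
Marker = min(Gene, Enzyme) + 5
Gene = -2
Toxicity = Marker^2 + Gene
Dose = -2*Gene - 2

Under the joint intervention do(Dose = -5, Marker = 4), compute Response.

Setting Dose = -5, Marker = 4 by intervention discards those variables' equations.
Enzyme = Dose + Gene  [with Dose=-5, Gene=-2]  = -7
Response = |Marker - Enzyme|  [with Marker=4, Enzyme=-7]  = 11

11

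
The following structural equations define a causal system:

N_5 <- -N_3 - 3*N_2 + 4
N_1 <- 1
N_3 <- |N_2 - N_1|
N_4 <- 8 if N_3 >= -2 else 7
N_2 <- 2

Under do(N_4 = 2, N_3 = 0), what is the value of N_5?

The joint intervention fixes N_4 = 2, N_3 = 0, removing each variable's own equation.
N_5 = -N_3 - 3*N_2 + 4  [with N_3=0, N_2=2]  = -2

-2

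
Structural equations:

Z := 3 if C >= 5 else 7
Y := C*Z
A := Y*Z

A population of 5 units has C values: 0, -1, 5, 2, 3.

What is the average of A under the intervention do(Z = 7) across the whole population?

88.2

The intervention sets Z=7 in all 5 units regardless of C. Recomputing A per unit gives 0, -49, 245, 98, 147; average 88.2.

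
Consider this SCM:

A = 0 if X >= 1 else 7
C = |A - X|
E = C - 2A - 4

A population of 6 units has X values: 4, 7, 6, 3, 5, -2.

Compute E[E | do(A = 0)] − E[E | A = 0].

-0.5

Every unit gets A=0 under the intervention. E values become 0, 3, 2, -1, 1, -2; E[E|do(A=0)] = 0.5.
E[E|A=0] averages over only the 5 units with A=0 (X = 4, 7, 6, 3, 5): E = 0, 3, 2, -1, 1, mean 1.
Difference = 0.5 − 1 = -0.5.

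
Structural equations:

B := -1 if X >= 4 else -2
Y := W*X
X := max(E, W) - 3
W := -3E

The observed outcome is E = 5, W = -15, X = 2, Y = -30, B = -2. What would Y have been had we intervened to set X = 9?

The intervention breaks the incoming arrows to X: X := max(E, W) - 3 no longer applies, and X = 9.
W = -3E  [with E=5]  = -15
Y = W*X  [with W=-15, X=9]  = -135

-135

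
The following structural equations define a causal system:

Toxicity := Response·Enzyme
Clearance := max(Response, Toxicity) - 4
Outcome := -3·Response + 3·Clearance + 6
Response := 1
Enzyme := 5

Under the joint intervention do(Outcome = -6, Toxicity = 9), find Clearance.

Under do(Outcome = -6, Toxicity = 9), each intervened variable's structural equation is replaced by its fixed value.
Clearance = max(Response, Toxicity) - 4  [with Response=1, Toxicity=9]  = 5

5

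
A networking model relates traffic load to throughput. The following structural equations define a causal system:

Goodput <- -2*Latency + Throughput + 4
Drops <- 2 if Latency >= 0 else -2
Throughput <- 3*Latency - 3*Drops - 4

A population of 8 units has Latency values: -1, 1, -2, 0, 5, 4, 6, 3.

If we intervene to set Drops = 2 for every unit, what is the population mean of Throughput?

Under do(Drops=2), Drops's equation is replaced by Drops=2 for every unit. Per-unit Throughput: -13, -7, -16, -10, 5, 2, 8, -1. Mean = -4.

-4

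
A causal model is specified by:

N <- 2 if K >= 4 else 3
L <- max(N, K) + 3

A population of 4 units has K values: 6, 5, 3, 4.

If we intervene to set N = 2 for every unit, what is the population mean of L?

7.5

do(N=2) breaks N's dependence on K. With N=2 fixed, L across the units is 9, 8, 6, 7, mean 7.5.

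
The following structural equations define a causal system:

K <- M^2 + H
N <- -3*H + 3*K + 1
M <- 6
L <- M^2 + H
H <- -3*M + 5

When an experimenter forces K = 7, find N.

do(K=7) replaces the equation K <- M^2 + H with the constant K = 7.
H = -3*M + 5  [with M=6]  = -13
N = -3*H + 3*K + 1  [with H=-13, K=7]  = 61

61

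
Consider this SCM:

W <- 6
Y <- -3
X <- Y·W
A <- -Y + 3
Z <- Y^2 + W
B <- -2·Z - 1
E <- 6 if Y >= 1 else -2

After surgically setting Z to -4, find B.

7

The intervention breaks the incoming arrows to Z: Z <- Y^2 + W no longer applies, and Z = -4.
B = -2·Z - 1  [with Z=-4]  = 7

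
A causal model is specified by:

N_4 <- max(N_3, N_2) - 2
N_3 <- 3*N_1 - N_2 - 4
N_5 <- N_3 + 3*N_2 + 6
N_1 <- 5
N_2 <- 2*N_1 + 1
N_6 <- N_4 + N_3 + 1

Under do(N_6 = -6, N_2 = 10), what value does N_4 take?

8

Under do(N_6 = -6, N_2 = 10), each intervened variable's structural equation is replaced by its fixed value.
N_3 = 3*N_1 - N_2 - 4  [with N_1=5, N_2=10]  = 1
N_4 = max(N_3, N_2) - 2  [with N_3=1, N_2=10]  = 8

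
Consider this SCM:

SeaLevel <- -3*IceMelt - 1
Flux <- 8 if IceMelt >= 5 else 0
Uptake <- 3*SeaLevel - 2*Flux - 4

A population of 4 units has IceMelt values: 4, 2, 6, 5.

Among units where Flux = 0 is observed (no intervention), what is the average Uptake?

-34

Conditioning on Flux=0 selects the 2 unit(s) with IceMelt ∈ {4, 2}. Their Uptake values: -43, -25. Mean = -34.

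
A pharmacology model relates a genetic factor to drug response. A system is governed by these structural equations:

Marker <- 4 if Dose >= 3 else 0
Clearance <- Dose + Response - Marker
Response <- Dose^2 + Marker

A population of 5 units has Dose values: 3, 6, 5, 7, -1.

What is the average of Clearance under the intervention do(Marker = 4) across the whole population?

Every unit gets Marker=4 under the intervention. Clearance values become 12, 42, 30, 56, 0; E[Clearance|do(Marker=4)] = 28.

28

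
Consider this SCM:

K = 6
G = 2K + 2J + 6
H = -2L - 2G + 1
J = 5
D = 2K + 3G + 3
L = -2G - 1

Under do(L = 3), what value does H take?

-61

Under do(L=3), the mechanism L = -2G - 1 is discarded; L is fixed at 3.
G = 2K + 2J + 6  [with K=6, J=5]  = 28
H = -2L - 2G + 1  [with L=3, G=28]  = -61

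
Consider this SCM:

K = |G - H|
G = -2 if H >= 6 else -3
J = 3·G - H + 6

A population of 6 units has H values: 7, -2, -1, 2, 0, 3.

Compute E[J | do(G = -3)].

Under do(G=-3), G's equation is replaced by G=-3 for every unit. Per-unit J: -10, -1, -2, -5, -3, -6. Mean = -4.5.

-4.5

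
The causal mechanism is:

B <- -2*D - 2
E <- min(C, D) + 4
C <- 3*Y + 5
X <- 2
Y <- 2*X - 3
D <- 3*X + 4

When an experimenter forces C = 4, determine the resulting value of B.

Under do(C=4), the mechanism C <- 3*Y + 5 is discarded; C is fixed at 4.
Since B is not a descendant of the intervened variable, it is unaffected.
D = 3*X + 4  [with X=2]  = 10
B = -2*D - 2  [with D=10]  = -22

-22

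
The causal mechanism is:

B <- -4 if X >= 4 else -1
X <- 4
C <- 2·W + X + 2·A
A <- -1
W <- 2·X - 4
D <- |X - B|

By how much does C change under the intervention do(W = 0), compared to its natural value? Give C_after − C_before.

do(W=0) replaces the equation W <- 2·X - 4 with the constant W = 0.
C = 2·W + X + 2·A  [with W=0, X=4, A=-1]  = 2
Without intervention: W = 2·X - 4  [with X=4]  = 4; C = 2·W + X + 2·A  [with W=4, X=4, A=-1]  = 10.
Change = 2 − 10 = -8.

-8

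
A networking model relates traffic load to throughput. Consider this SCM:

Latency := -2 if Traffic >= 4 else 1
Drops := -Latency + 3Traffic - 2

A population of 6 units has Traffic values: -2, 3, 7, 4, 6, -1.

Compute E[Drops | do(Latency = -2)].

Under do(Latency=-2), Latency's equation is replaced by Latency=-2 for every unit. Per-unit Drops: -6, 9, 21, 12, 18, -3. Mean = 8.5.

8.5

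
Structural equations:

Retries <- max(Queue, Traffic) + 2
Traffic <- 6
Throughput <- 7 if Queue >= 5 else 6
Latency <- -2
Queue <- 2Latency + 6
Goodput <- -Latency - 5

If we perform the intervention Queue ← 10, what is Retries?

The intervention breaks the incoming arrows to Queue: Queue <- 2Latency + 6 no longer applies, and Queue = 10.
Retries = max(Queue, Traffic) + 2  [with Queue=10, Traffic=6]  = 12

12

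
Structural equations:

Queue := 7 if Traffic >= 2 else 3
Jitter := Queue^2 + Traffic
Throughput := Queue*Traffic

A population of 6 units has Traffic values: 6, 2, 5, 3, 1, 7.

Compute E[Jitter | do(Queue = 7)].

Every unit gets Queue=7 under the intervention. Jitter values become 55, 51, 54, 52, 50, 56; E[Jitter|do(Queue=7)] = 53.

53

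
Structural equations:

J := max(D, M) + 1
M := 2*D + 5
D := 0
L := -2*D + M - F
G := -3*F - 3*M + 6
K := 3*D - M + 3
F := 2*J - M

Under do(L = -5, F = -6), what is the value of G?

9

Setting L = -5, F = -6 by intervention discards those variables' equations.
M = 2*D + 5  [with D=0]  = 5
G = -3*F - 3*M + 6  [with F=-6, M=5]  = 9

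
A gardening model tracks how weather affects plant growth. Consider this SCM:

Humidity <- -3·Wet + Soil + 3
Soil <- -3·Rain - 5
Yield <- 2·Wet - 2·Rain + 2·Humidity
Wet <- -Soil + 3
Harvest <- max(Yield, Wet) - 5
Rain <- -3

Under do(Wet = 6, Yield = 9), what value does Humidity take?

The joint intervention fixes Wet = 6, Yield = 9, removing each variable's own equation.
Soil = -3·Rain - 5  [with Rain=-3]  = 4
Humidity = -3·Wet + Soil + 3  [with Wet=6, Soil=4]  = -11

-11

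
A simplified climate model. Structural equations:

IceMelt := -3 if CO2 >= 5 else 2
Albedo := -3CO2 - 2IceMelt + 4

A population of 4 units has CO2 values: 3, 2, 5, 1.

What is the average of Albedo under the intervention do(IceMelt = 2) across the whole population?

-8.25

do(IceMelt=2) breaks IceMelt's dependence on CO2. With IceMelt=2 fixed, Albedo across the units is -9, -6, -15, -3, mean -8.25.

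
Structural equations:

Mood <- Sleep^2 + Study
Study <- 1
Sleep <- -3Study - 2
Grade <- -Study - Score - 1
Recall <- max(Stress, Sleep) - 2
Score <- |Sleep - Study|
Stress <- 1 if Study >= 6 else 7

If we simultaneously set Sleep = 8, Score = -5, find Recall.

The joint intervention fixes Sleep = 8, Score = -5, removing each variable's own equation.
Stress = 1 if Study >= 6 else 7  [with Study=1]  = 7
Recall = max(Stress, Sleep) - 2  [with Stress=7, Sleep=8]  = 6

6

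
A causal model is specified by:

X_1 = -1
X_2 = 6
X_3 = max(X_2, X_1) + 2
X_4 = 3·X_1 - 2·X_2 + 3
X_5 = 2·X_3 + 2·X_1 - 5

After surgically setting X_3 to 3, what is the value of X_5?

do(X_3=3) replaces the equation X_3 = max(X_2, X_1) + 2 with the constant X_3 = 3.
X_5 = 2·X_3 + 2·X_1 - 5  [with X_3=3, X_1=-1]  = -1

-1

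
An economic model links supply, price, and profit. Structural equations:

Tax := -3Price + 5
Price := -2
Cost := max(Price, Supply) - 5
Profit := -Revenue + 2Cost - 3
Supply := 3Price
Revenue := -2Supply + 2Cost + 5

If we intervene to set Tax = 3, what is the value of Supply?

Under do(Tax=3), the mechanism Tax := -3Price + 5 is discarded; Tax is fixed at 3.
No directed path runs from Tax to Supply, so Supply keeps its natural value.
Supply = 3Price  [with Price=-2]  = -6

-6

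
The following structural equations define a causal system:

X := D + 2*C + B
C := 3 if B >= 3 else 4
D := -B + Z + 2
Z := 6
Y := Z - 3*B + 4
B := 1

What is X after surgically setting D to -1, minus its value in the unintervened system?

Under do(D=-1), the mechanism D := -B + Z + 2 is discarded; D is fixed at -1.
C = 3 if B >= 3 else 4  [with B=1]  = 4
X = D + 2*C + B  [with D=-1, C=4, B=1]  = 8
Without intervention: D = -B + Z + 2  [with B=1, Z=6]  = 7; C = 3 if B >= 3 else 4  [with B=1]  = 4; X = D + 2*C + B  [with D=7, C=4, B=1]  = 16.
Change = 8 − 16 = -8.

-8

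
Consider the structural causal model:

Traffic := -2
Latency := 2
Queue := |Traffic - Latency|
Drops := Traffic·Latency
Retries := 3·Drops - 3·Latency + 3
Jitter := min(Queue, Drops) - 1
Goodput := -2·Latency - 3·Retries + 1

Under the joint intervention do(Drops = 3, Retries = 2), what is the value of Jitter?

The joint intervention fixes Drops = 3, Retries = 2, removing each variable's own equation.
Queue = |Traffic - Latency|  [with Traffic=-2, Latency=2]  = 4
Jitter = min(Queue, Drops) - 1  [with Queue=4, Drops=3]  = 2

2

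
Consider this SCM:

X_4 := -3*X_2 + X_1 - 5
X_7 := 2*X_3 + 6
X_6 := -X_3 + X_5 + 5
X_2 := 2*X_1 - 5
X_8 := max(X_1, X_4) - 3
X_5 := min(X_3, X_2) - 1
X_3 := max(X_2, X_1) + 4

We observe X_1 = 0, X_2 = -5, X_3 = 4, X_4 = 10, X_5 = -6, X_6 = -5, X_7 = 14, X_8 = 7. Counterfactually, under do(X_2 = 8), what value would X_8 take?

-3

do(X_2=8) replaces the equation X_2 := 2*X_1 - 5 with the constant X_2 = 8.
X_4 = -3*X_2 + X_1 - 5  [with X_2=8, X_1=0]  = -29
X_8 = max(X_1, X_4) - 3  [with X_1=0, X_4=-29]  = -3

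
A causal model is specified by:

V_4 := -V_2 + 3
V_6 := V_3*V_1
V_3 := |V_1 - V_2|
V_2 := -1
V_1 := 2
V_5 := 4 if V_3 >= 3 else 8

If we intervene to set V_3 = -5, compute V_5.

do(V_3=-5) replaces the equation V_3 := |V_1 - V_2| with the constant V_3 = -5.
V_5 = 4 if V_3 >= 3 else 8  [with V_3=-5]  = 8

8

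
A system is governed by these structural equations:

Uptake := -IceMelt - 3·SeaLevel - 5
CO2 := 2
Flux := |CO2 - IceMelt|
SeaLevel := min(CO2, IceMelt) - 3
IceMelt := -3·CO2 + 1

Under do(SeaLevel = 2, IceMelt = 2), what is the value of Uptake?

-13

Setting SeaLevel = 2, IceMelt = 2 by intervention discards those variables' equations.
Uptake = -IceMelt - 3·SeaLevel - 5  [with IceMelt=2, SeaLevel=2]  = -13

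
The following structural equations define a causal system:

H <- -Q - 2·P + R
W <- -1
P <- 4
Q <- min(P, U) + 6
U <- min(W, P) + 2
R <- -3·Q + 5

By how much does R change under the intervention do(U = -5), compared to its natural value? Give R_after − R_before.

18

do(U=-5) replaces the equation U <- min(W, P) + 2 with the constant U = -5.
Q = min(P, U) + 6  [with P=4, U=-5]  = 1
R = -3·Q + 5  [with Q=1]  = 2
Without intervention: U = min(W, P) + 2  [with W=-1, P=4]  = 1; Q = min(P, U) + 6  [with P=4, U=1]  = 7; R = -3·Q + 5  [with Q=7]  = -16.
Change = 2 − (-16) = 18.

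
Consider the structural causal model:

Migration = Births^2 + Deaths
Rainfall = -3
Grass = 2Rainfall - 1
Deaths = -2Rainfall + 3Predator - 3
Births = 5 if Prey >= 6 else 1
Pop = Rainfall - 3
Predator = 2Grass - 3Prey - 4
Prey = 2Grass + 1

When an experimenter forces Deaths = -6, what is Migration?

Intervening sets Deaths = -6 and removes its equation (Deaths = -2Rainfall + 3Predator - 3).
Grass = 2Rainfall - 1  [with Rainfall=-3]  = -7
Prey = 2Grass + 1  [with Grass=-7]  = -13
Births = 5 if Prey >= 6 else 1  [with Prey=-13]  = 1
Migration = Births^2 + Deaths  [with Births=1, Deaths=-6]  = -5

-5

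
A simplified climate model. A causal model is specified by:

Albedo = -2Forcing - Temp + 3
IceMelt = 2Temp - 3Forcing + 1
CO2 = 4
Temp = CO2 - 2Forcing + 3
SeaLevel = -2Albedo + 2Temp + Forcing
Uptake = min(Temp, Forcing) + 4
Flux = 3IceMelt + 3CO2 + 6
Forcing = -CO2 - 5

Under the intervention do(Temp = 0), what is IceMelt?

The intervention breaks the incoming arrows to Temp: Temp = CO2 - 2Forcing + 3 no longer applies, and Temp = 0.
Forcing = -CO2 - 5  [with CO2=4]  = -9
IceMelt = 2Temp - 3Forcing + 1  [with Temp=0, Forcing=-9]  = 28

28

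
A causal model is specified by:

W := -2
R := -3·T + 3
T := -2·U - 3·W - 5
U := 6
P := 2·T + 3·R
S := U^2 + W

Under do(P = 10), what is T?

do(P=10) replaces the equation P := 2·T + 3·R with the constant P = 10.
T is not downstream of the intervention, so its value is determined by the original equations.
T = -2·U - 3·W - 5  [with U=6, W=-2]  = -11

-11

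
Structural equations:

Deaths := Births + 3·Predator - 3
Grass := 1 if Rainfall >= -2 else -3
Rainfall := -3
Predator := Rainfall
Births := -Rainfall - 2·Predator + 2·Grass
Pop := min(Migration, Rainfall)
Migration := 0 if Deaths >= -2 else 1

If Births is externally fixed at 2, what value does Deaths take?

-10

Intervening sets Births = 2 and removes its equation (Births := -Rainfall - 2·Predator + 2·Grass).
Predator = Rainfall  [with Rainfall=-3]  = -3
Deaths = Births + 3·Predator - 3  [with Births=2, Predator=-3]  = -10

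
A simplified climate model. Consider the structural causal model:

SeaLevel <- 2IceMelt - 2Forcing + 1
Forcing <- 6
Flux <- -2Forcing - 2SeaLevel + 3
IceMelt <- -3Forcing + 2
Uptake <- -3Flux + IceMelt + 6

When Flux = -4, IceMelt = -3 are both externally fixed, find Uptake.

The joint intervention fixes Flux = -4, IceMelt = -3, removing each variable's own equation.
Uptake = -3Flux + IceMelt + 6  [with Flux=-4, IceMelt=-3]  = 15

15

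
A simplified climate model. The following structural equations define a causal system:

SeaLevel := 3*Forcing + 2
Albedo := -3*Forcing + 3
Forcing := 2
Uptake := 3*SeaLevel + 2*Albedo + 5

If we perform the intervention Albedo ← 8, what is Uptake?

Under do(Albedo=8), the mechanism Albedo := -3*Forcing + 3 is discarded; Albedo is fixed at 8.
SeaLevel = 3*Forcing + 2  [with Forcing=2]  = 8
Uptake = 3*SeaLevel + 2*Albedo + 5  [with SeaLevel=8, Albedo=8]  = 45

45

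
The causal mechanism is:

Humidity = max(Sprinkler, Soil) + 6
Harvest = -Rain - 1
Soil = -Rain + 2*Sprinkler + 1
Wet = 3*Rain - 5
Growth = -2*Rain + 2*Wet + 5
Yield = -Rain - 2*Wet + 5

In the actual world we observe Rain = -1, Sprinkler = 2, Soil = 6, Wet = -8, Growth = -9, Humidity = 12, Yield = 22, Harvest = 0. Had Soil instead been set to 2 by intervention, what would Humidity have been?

8

The intervention breaks the incoming arrows to Soil: Soil = -Rain + 2*Sprinkler + 1 no longer applies, and Soil = 2.
Humidity = max(Sprinkler, Soil) + 6  [with Sprinkler=2, Soil=2]  = 8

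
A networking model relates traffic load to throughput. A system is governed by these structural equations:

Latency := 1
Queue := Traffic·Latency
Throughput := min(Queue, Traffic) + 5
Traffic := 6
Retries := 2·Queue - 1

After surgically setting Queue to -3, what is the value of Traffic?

Under do(Queue=-3), the mechanism Queue := Traffic·Latency is discarded; Queue is fixed at -3.
Traffic is not downstream of the intervention, so its value is determined by the original equations.

6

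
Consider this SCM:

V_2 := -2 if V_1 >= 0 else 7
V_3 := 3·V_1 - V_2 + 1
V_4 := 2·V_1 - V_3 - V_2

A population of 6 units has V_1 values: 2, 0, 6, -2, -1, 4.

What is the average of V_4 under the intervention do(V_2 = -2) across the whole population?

-2.5

Under do(V_2=-2), V_2's equation is replaced by V_2=-2 for every unit. Per-unit V_4: -3, -1, -7, 1, 0, -5. Mean = -2.5.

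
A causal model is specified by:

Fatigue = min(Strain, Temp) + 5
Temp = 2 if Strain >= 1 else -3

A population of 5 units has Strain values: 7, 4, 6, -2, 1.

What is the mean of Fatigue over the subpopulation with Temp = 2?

Observing Temp=2 restricts to units where Temp's equation naturally yields 2: Strain ∈ {7, 4, 6, 1}. In that subpopulation Fatigue = 7, 7, 7, 6, mean 6.75.

6.75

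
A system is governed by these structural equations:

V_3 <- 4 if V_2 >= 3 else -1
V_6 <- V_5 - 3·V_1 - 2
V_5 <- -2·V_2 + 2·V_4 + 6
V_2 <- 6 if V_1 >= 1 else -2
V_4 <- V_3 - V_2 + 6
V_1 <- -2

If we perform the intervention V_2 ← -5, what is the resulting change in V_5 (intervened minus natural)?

12

do(V_2=-5) replaces the equation V_2 <- 6 if V_1 >= 1 else -2 with the constant V_2 = -5.
V_3 = 4 if V_2 >= 3 else -1  [with V_2=-5]  = -1
V_4 = V_3 - V_2 + 6  [with V_3=-1, V_2=-5]  = 10
V_5 = -2·V_2 + 2·V_4 + 6  [with V_2=-5, V_4=10]  = 36
Without intervention: V_2 = 6 if V_1 >= 1 else -2  [with V_1=-2]  = -2; V_3 = 4 if V_2 >= 3 else -1  [with V_2=-2]  = -1; V_4 = V_3 - V_2 + 6  [with V_3=-1, V_2=-2]  = 7; V_5 = -2·V_2 + 2·V_4 + 6  [with V_2=-2, V_4=7]  = 24.
Change = 36 − 24 = 12.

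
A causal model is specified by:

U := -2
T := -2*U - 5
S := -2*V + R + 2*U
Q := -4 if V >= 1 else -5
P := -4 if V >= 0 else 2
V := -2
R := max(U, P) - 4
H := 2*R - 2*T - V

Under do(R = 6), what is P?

Under do(R=6), the mechanism R := max(U, P) - 4 is discarded; R is fixed at 6.
Since P is not a descendant of the intervened variable, it is unaffected.
P = -4 if V >= 0 else 2  [with V=-2]  = 2

2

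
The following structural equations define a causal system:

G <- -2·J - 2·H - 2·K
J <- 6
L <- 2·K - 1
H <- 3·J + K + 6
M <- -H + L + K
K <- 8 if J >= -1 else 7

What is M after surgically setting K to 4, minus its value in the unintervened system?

do(K=4) replaces the equation K <- 8 if J >= -1 else 7 with the constant K = 4.
H = 3·J + K + 6  [with J=6, K=4]  = 28
L = 2·K - 1  [with K=4]  = 7
M = -H + L + K  [with H=28, L=7, K=4]  = -17
Without intervention: K = 8 if J >= -1 else 7  [with J=6]  = 8; H = 3·J + K + 6  [with J=6, K=8]  = 32; L = 2·K - 1  [with K=8]  = 15; M = -H + L + K  [with H=32, L=15, K=8]  = -9.
Change = -17 − (-9) = -8.

-8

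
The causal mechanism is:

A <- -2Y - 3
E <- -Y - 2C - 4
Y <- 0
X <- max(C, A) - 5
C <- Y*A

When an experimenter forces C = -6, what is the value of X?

do(C=-6) replaces the equation C <- Y*A with the constant C = -6.
A = -2Y - 3  [with Y=0]  = -3
X = max(C, A) - 5  [with C=-6, A=-3]  = -8

-8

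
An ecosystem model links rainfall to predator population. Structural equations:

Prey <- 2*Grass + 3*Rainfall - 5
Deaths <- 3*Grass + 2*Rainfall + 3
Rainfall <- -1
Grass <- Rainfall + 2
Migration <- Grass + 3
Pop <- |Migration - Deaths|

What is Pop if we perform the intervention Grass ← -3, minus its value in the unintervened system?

Under do(Grass=-3), the mechanism Grass <- Rainfall + 2 is discarded; Grass is fixed at -3.
Deaths = 3*Grass + 2*Rainfall + 3  [with Grass=-3, Rainfall=-1]  = -8
Migration = Grass + 3  [with Grass=-3]  = 0
Pop = |Migration - Deaths|  [with Migration=0, Deaths=-8]  = 8
Without intervention: Grass = Rainfall + 2  [with Rainfall=-1]  = 1; Deaths = 3*Grass + 2*Rainfall + 3  [with Grass=1, Rainfall=-1]  = 4; Migration = Grass + 3  [with Grass=1]  = 4; Pop = |Migration - Deaths|  [with Migration=4, Deaths=4]  = 0.
Change = 8 − 0 = 8.

8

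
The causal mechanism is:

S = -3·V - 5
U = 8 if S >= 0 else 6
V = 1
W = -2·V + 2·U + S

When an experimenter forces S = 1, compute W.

15

Under do(S=1), the mechanism S = -3·V - 5 is discarded; S is fixed at 1.
U = 8 if S >= 0 else 6  [with S=1]  = 8
W = -2·V + 2·U + S  [with V=1, U=8, S=1]  = 15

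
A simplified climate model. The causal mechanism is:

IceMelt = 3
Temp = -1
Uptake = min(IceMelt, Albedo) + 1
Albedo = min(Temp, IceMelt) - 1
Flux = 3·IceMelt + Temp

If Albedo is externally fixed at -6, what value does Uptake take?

do(Albedo=-6) replaces the equation Albedo = min(Temp, IceMelt) - 1 with the constant Albedo = -6.
Uptake = min(IceMelt, Albedo) + 1  [with IceMelt=3, Albedo=-6]  = -5

-5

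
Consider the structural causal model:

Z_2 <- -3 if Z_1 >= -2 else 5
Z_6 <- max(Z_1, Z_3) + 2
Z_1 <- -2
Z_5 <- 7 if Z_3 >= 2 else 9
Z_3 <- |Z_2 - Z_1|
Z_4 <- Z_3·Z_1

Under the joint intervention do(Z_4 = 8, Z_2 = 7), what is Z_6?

11

The joint intervention fixes Z_4 = 8, Z_2 = 7, removing each variable's own equation.
Z_3 = |Z_2 - Z_1|  [with Z_2=7, Z_1=-2]  = 9
Z_6 = max(Z_1, Z_3) + 2  [with Z_1=-2, Z_3=9]  = 11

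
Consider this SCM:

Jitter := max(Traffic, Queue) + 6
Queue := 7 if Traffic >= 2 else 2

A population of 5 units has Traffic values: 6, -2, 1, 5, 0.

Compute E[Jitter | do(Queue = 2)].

do(Queue=2) breaks Queue's dependence on Traffic. With Queue=2 fixed, Jitter across the units is 12, 8, 8, 11, 8, mean 9.4.

9.4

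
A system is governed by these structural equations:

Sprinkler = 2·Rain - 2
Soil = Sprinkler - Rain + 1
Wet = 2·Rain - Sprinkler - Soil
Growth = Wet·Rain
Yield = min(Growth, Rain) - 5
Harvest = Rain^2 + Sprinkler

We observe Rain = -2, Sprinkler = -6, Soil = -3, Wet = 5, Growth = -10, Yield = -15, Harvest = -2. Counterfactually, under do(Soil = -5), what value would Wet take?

The intervention breaks the incoming arrows to Soil: Soil = Sprinkler - Rain + 1 no longer applies, and Soil = -5.
Sprinkler = 2·Rain - 2  [with Rain=-2]  = -6
Wet = 2·Rain - Sprinkler - Soil  [with Rain=-2, Sprinkler=-6, Soil=-5]  = 7

7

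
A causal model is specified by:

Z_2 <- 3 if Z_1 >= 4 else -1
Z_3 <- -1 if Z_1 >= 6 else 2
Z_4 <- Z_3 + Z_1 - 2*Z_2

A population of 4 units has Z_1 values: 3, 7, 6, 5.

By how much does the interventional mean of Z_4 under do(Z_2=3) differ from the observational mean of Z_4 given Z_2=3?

-0.25

The intervention sets Z_2=3 in all 4 units regardless of Z_1. Recomputing Z_4 per unit gives -1, 0, -1, 1; average -0.25.
Observing Z_2=3 restricts to units where Z_2's equation naturally yields 3: Z_1 ∈ {7, 6, 5}. In that subpopulation Z_4 = 0, -1, 1, mean 0.
Difference = -0.25 − 0 = -0.25.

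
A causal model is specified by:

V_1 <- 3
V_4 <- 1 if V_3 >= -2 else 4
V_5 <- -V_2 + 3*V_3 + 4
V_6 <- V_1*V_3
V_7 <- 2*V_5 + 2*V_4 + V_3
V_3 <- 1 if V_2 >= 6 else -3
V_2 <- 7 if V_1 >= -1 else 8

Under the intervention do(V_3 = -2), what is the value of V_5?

do(V_3=-2) replaces the equation V_3 <- 1 if V_2 >= 6 else -3 with the constant V_3 = -2.
V_2 = 7 if V_1 >= -1 else 8  [with V_1=3]  = 7
V_5 = -V_2 + 3*V_3 + 4  [with V_2=7, V_3=-2]  = -9

-9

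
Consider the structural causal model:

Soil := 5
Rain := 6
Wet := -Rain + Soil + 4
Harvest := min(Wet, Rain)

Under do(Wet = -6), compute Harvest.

The intervention breaks the incoming arrows to Wet: Wet := -Rain + Soil + 4 no longer applies, and Wet = -6.
Harvest = min(Wet, Rain)  [with Wet=-6, Rain=6]  = -6

-6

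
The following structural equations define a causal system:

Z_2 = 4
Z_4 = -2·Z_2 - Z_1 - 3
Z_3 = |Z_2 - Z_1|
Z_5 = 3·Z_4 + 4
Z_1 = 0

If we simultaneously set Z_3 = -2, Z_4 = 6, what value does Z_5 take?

22

Setting Z_3 = -2, Z_4 = 6 by intervention discards those variables' equations.
Z_5 = 3·Z_4 + 4  [with Z_4=6]  = 22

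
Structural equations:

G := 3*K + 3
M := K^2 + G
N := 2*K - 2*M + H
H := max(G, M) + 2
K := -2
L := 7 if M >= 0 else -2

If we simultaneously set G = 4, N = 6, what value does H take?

10

The joint intervention fixes G = 4, N = 6, removing each variable's own equation.
M = K^2 + G  [with K=-2, G=4]  = 8
H = max(G, M) + 2  [with G=4, M=8]  = 10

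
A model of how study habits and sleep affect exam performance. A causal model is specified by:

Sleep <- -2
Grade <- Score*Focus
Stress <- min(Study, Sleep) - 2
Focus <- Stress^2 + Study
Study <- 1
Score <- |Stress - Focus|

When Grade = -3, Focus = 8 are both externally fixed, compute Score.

12

Setting Grade = -3, Focus = 8 by intervention discards those variables' equations.
Stress = min(Study, Sleep) - 2  [with Study=1, Sleep=-2]  = -4
Score = |Stress - Focus|  [with Stress=-4, Focus=8]  = 12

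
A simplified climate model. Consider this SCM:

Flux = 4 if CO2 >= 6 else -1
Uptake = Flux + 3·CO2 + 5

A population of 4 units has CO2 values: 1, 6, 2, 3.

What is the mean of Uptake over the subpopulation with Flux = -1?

10

E[Uptake|Flux=-1] averages over only the 3 units with Flux=-1 (CO2 = 1, 2, 3): Uptake = 7, 10, 13, mean 10.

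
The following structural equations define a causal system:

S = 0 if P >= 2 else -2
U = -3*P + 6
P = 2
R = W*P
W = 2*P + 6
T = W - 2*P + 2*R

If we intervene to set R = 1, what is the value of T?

The intervention breaks the incoming arrows to R: R = W*P no longer applies, and R = 1.
W = 2*P + 6  [with P=2]  = 10
T = W - 2*P + 2*R  [with W=10, P=2, R=1]  = 8

8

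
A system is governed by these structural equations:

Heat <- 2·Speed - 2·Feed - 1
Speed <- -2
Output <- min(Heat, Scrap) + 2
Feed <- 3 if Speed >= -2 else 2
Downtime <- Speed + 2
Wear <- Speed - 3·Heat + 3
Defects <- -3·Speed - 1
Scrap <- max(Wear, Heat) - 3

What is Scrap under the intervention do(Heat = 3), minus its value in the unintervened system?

The intervention breaks the incoming arrows to Heat: Heat <- 2·Speed - 2·Feed - 1 no longer applies, and Heat = 3.
Wear = Speed - 3·Heat + 3  [with Speed=-2, Heat=3]  = -8
Scrap = max(Wear, Heat) - 3  [with Wear=-8, Heat=3]  = 0
Without intervention: Feed = 3 if Speed >= -2 else 2  [with Speed=-2]  = 3; Heat = 2·Speed - 2·Feed - 1  [with Speed=-2, Feed=3]  = -11; Wear = Speed - 3·Heat + 3  [with Speed=-2, Heat=-11]  = 34; Scrap = max(Wear, Heat) - 3  [with Wear=34, Heat=-11]  = 31.
Change = 0 − 31 = -31.

-31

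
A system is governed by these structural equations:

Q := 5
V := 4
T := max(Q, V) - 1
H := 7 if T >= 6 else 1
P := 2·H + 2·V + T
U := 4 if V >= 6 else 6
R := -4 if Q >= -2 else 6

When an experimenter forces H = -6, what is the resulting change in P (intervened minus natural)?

-14

Intervening sets H = -6 and removes its equation (H := 7 if T >= 6 else 1).
T = max(Q, V) - 1  [with Q=5, V=4]  = 4
P = 2·H + 2·V + T  [with H=-6, V=4, T=4]  = 0
Without intervention: T = max(Q, V) - 1  [with Q=5, V=4]  = 4; H = 7 if T >= 6 else 1  [with T=4]  = 1; P = 2·H + 2·V + T  [with H=1, V=4, T=4]  = 14.
Change = 0 − 14 = -14.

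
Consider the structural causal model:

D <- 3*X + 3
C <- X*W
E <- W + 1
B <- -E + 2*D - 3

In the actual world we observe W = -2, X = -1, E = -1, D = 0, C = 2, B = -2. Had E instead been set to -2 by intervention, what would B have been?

-1

The intervention breaks the incoming arrows to E: E <- W + 1 no longer applies, and E = -2.
D = 3*X + 3  [with X=-1]  = 0
B = -E + 2*D - 3  [with E=-2, D=0]  = -1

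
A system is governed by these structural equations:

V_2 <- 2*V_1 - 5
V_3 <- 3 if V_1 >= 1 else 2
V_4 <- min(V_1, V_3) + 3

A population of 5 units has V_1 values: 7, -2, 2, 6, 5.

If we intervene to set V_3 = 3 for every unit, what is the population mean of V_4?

4.8

Every unit gets V_3=3 under the intervention. V_4 values become 6, 1, 5, 6, 6; E[V_4|do(V_3=3)] = 4.8.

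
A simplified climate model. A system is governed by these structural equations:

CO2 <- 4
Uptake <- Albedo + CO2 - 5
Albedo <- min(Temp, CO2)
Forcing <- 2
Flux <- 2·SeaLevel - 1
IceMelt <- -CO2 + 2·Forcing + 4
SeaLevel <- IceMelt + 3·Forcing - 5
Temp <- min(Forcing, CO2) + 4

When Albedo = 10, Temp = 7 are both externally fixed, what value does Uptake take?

9

Under do(Albedo = 10, Temp = 7), each intervened variable's structural equation is replaced by its fixed value.
Uptake = Albedo + CO2 - 5  [with Albedo=10, CO2=4]  = 9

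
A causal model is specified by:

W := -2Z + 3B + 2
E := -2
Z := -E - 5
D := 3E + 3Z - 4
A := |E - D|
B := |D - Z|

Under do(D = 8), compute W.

The intervention breaks the incoming arrows to D: D := 3E + 3Z - 4 no longer applies, and D = 8.
Z = -E - 5  [with E=-2]  = -3
B = |D - Z|  [with D=8, Z=-3]  = 11
W = -2Z + 3B + 2  [with Z=-3, B=11]  = 41

41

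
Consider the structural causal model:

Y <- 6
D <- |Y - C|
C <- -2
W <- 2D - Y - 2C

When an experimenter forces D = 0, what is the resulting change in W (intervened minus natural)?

The intervention breaks the incoming arrows to D: D <- |Y - C| no longer applies, and D = 0.
W = 2D - Y - 2C  [with D=0, Y=6, C=-2]  = -2
Without intervention: D = |Y - C|  [with Y=6, C=-2]  = 8; W = 2D - Y - 2C  [with D=8, Y=6, C=-2]  = 14.
Change = -2 − 14 = -16.

-16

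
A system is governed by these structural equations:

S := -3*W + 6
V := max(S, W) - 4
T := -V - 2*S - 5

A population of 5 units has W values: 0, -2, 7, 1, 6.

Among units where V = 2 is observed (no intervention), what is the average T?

E[T|V=2] averages over only the 2 units with V=2 (W = 0, 6): T = -19, 17, mean -1.

-1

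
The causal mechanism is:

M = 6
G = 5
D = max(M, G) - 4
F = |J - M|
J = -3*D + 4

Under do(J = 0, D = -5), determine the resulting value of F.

6

The joint intervention fixes J = 0, D = -5, removing each variable's own equation.
F = |J - M|  [with J=0, M=6]  = 6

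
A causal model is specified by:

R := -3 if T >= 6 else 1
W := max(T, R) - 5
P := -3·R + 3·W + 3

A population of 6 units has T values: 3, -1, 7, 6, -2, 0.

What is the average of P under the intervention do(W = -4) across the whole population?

-8

Under do(W=-4), W's equation is replaced by W=-4 for every unit. Per-unit P: -12, -12, 0, 0, -12, -12. Mean = -8.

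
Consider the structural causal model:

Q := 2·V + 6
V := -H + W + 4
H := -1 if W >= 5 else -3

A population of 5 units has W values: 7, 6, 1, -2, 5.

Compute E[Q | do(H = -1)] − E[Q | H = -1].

-5.2

Under do(H=-1), H's equation is replaced by H=-1 for every unit. Per-unit Q: 30, 28, 18, 12, 26. Mean = 22.8.
Conditioning on H=-1 selects the 3 unit(s) with W ∈ {7, 6, 5}. Their Q values: 30, 28, 26. Mean = 28.
Difference = 22.8 − 28 = -5.2.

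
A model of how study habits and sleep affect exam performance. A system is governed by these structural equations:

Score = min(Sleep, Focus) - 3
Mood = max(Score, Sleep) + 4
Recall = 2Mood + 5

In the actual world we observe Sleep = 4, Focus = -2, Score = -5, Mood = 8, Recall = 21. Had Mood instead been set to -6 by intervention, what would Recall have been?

Intervening sets Mood = -6 and removes its equation (Mood = max(Score, Sleep) + 4).
Recall = 2Mood + 5  [with Mood=-6]  = -7

-7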